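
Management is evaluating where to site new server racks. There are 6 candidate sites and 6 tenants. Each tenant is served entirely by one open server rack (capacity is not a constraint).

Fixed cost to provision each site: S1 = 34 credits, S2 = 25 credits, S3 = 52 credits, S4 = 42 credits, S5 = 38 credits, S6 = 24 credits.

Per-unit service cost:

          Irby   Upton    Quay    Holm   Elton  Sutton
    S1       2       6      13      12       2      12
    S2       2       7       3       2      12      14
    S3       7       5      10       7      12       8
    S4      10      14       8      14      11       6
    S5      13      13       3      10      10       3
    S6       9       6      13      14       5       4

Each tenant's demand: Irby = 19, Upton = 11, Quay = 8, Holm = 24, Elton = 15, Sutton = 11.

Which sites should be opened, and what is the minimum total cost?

For any fixed open set, each tenant goes to its cheapest open site; total = fixed + service.
{S1, S2, S6}: Irby→S1 2·19=38, Upton→S1 6·11=66, Quay→S2 3·8=24, Holm→S2 2·24=48, Elton→S1 2·15=30, Sutton→S6 4·11=44. Service 250; fixed 83; total 333.
{S1, S2, S5}: service 239 + fixed 97 = 336
{S2, S6}: service 295 + fixed 49 = 344
{S1, S2, S3, S4, S5, S6}: Irby→S1 2·19=38, Upton→S3 5·11=55, Quay→S2 3·8=24, Holm→S2 2·24=48, Elton→S1 2·15=30, Sutton→S5 3·11=33. Service 228; fixed 215; total 443.
No other subset beats 333.

Open S1, S2 and S6; minimum total cost 333.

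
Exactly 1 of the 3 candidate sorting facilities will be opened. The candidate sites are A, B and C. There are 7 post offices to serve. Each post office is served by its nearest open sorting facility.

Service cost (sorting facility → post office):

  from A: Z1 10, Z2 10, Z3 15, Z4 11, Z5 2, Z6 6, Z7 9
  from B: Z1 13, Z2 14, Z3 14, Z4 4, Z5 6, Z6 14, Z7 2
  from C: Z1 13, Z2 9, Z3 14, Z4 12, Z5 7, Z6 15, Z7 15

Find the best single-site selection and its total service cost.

Choose A only; total service cost 63.

With exactly 1 open, each post office uses its cheapest among the chosen.
{A}: Z1→A 10, Z2→A 10, Z3→A 15, Z4→A 11, Z5→A 2, Z6→A 6, Z7→A 9. Service cost 63.
{B}: service cost 67
{C}: service cost 85
Among all 3 size-1 choices, {A} is lowest.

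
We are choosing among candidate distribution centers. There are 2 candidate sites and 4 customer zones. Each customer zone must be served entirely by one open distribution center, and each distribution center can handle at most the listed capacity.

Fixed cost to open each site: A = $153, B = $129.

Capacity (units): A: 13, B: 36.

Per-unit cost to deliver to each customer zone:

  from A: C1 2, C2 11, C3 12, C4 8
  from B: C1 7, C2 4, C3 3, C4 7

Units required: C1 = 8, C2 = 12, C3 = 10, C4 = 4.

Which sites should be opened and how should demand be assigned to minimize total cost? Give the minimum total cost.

Minimum total cost: 291

Open {B}: C1→B 7·8=56, C2→B 4·12=48, C3→B 3·10=30, C4→B 7·4=28.
Loads: B carries 34/36. Service 162; fixed 129; total 291.
Next best feasible plan costs 404.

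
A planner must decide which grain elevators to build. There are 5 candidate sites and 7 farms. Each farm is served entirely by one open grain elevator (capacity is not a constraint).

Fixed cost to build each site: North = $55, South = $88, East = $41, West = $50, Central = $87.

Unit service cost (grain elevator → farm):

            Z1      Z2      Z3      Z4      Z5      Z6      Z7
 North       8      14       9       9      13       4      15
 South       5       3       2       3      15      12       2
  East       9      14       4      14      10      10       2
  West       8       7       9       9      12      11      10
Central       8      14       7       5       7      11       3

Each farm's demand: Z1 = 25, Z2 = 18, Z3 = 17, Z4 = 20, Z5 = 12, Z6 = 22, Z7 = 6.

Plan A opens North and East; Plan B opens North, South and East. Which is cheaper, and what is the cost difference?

Plan B is cheaper by 339.

Plan A: {North, East}: Z1→North 8·25=200, Z2→North 14·18=252, Z3→East 4·17=68, Z4→North 9·20=180, Z5→East 10·12=120, Z6→North 4·22=88, Z7→East 2·6=12. Service 920; fixed 96; total 1016.
Plan B: {North, South, East}: Z1→South 5·25=125, Z2→South 3·18=54, Z3→South 2·17=34, Z4→South 3·20=60, Z5→East 10·12=120, Z6→North 4·22=88, Z7→South 2·6=12. Service 493; fixed 184; total 677.
Difference: |1016 − 677| = 339.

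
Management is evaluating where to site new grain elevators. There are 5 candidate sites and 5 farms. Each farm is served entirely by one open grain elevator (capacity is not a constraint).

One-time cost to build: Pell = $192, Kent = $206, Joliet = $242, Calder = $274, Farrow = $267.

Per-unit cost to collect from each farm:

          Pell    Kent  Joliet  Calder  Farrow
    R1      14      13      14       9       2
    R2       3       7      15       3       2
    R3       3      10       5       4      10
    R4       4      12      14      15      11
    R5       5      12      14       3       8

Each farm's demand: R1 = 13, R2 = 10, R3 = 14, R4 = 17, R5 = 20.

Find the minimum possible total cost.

Minimum total cost: 614

For any fixed open set, each farm goes to its cheapest open site; total = fixed + service.
{Pell}: R1→Pell 14·13=182, R2→Pell 3·10=30, R3→Pell 3·14=42, R4→Pell 4·17=68, R5→Pell 5·20=100. Service 422; fixed 192; total 614.
{Pell, Farrow}: service 256 + fixed 459 = 715
{Pell, Calder}: R1→Calder 9·13=117, R2→Pell 3·10=30, R3→Pell 3·14=42, R4→Pell 4·17=68, R5→Calder 3·20=60. Service 317; fixed 466; total 783.
{Pell, Kent, Joliet, Calder, Farrow}: service 216 + fixed 1181 = 1397
No other subset beats 614.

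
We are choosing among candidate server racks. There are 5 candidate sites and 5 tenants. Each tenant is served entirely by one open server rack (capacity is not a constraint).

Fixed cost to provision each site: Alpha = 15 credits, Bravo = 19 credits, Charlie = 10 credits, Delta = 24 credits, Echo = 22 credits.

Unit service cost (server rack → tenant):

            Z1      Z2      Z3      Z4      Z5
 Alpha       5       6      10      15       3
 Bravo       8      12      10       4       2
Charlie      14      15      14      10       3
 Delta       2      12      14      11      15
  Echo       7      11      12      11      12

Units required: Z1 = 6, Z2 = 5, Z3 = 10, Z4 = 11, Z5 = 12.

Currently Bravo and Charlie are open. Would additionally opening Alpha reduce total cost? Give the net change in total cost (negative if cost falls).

Yes — net change −33 (cost falls by 33).

Current service cost with {Bravo, Charlie}: 276.
Adding Alpha: each tenant re-picks its cheapest; new service cost 228, saving 48.
Extra fixed cost: 15. Net change = 15 − 48 = -33.
(Totals: 305 → 272.)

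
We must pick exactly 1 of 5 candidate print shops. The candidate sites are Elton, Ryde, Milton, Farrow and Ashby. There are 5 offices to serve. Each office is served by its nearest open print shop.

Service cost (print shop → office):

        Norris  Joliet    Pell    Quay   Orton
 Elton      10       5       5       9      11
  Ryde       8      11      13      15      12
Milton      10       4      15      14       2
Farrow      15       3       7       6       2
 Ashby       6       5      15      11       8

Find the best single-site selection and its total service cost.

Choose Farrow only; total service cost 33.

With exactly 1 open, each office uses its cheapest among the chosen.
{Farrow}: Norris→Farrow 15, Joliet→Farrow 3, Pell→Farrow 7, Quay→Farrow 6, Orton→Farrow 2. Service cost 33.
{Elton}: service cost 40
{Milton}: service cost 45
Among all 5 size-1 choices, {Farrow} is lowest.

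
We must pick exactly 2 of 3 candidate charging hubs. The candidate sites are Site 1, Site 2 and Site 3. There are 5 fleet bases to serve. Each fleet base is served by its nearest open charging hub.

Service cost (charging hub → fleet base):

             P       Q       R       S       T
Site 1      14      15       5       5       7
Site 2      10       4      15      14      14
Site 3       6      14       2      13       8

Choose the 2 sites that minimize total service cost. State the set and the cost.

With exactly 2 open, each fleet base uses its cheapest among the chosen.
{Site 1, Site 2}: P→Site 2 10, Q→Site 2 4, R→Site 1 5, S→Site 1 5, T→Site 1 7. Service cost 31.
{Site 2, Site 3}: service cost 33
{Site 1, Site 3}: service cost 34
Among all 3 size-2 choices, {Site 1, Site 2} is lowest.

Choose Site 1 and Site 2; total service cost 31.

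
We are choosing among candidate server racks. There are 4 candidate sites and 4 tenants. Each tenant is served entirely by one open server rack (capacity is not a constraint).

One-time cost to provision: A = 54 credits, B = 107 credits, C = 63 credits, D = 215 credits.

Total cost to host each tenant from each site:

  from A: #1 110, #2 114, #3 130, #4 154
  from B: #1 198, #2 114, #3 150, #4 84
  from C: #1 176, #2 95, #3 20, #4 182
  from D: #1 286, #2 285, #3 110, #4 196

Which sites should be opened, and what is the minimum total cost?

Open A and C; minimum total cost 496.

For any fixed open set, each tenant goes to its cheapest open site; total = fixed + service.
{A, C}: #1→A 110, #2→C 95, #3→C 20, #4→A 154. Service 379; fixed 117; total 496.
{A, B, C}: service 309 + fixed 224 = 533
{C}: service 473 + fixed 63 = 536
{A, B, C, D}: #1→A 110, #2→C 95, #3→C 20, #4→B 84. Service 309; fixed 439; total 748.
No other subset beats 496.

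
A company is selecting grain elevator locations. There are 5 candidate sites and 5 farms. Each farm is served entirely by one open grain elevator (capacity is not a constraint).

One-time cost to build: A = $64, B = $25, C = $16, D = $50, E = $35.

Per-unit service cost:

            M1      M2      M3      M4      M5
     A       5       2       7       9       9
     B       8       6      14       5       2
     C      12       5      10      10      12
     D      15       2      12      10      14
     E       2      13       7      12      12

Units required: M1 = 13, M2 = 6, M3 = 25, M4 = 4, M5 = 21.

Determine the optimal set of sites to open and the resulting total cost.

For any fixed open set, each farm goes to its cheapest open site; total = fixed + service.
{B, E}: M1→E 2·13=26, M2→B 6·6=36, M3→E 7·25=175, M4→B 5·4=20, M5→B 2·21=42. Service 299; fixed 60; total 359.
{B, C, E}: M1→E 2·13=26, M2→C 5·6=30, M3→E 7·25=175, M4→B 5·4=20, M5→B 2·21=42. Service 293; fixed 76; total 369.
{B, D, E}: M1→E 2·13=26, M2→D 2·6=12, M3→E 7·25=175, M4→B 5·4=20, M5→B 2·21=42. Service 275; fixed 110; total 385.
{A, B, C, D, E}: M1→E 2·13=26, M2→A 2·6=12, M3→A 7·25=175, M4→B 5·4=20, M5→B 2·21=42. Service 275; fixed 190; total 465.
No other subset beats 359.

Open B and E; minimum total cost 359.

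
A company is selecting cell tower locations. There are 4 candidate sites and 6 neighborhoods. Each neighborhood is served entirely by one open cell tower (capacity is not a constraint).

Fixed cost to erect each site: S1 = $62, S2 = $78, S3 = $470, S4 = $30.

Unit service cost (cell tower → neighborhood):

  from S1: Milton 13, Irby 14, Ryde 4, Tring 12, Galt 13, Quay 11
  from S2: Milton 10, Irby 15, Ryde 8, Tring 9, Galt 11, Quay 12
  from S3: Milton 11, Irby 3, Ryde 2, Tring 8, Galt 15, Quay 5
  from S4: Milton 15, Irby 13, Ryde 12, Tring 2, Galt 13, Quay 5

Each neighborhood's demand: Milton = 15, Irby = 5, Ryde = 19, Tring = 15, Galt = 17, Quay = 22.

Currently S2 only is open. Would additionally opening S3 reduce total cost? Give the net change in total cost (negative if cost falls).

No — net change +127 (cost rises by 127).

Current service cost with {S2}: 963.
Adding S3: each neighborhood re-picks its cheapest; new service cost 620, saving 343.
Extra fixed cost: 470. Net change = 470 − 343 = 127.
(Totals: 1041 → 1168.)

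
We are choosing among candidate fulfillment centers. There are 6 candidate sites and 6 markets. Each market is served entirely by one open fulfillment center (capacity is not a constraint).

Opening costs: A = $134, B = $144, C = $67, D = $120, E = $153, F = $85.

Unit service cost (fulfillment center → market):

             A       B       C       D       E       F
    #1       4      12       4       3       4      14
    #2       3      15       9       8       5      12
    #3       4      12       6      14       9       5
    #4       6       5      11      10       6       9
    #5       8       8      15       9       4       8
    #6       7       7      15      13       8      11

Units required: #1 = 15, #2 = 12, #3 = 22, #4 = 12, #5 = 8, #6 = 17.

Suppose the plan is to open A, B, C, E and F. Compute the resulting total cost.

Total cost: 978

Each market is assigned to its cheapest site among the open ones.
{A, B, C, E, F}: #1→A 4·15=60, #2→A 3·12=36, #3→A 4·22=88, #4→B 5·12=60, #5→E 4·8=32, #6→A 7·17=119. Service 395; fixed 583; total 978.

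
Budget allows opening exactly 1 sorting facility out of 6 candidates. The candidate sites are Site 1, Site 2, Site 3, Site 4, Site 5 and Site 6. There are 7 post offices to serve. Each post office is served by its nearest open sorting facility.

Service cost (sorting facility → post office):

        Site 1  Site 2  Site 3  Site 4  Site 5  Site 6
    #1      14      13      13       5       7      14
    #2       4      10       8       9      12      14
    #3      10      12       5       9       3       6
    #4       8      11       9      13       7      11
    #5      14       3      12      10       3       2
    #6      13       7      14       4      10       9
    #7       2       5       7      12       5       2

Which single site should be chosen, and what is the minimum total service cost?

With exactly 1 open, each post office uses its cheapest among the chosen.
{Site 5}: #1→Site 5 7, #2→Site 5 12, #3→Site 5 3, #4→Site 5 7, #5→Site 5 3, #6→Site 5 10, #7→Site 5 5. Service cost 47.
{Site 6}: service cost 58
{Site 2}: service cost 61
Among all 6 size-1 choices, {Site 5} is lowest.

Choose Site 5 only; total service cost 47.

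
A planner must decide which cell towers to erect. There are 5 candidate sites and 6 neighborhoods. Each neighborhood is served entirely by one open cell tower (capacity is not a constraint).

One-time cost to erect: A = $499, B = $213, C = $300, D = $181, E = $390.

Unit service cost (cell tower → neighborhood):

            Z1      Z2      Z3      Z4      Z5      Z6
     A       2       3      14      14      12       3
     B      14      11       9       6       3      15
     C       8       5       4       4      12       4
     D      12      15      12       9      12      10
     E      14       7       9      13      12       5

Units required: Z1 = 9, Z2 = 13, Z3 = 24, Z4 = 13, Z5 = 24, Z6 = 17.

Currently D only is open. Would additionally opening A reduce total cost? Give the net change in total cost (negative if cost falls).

No — net change +134 (cost rises by 134).

Current service cost with {D}: 1166.
Adding A: each neighborhood re-picks its cheapest; new service cost 801, saving 365.
Extra fixed cost: 499. Net change = 499 − 365 = 134.
(Totals: 1347 → 1481.)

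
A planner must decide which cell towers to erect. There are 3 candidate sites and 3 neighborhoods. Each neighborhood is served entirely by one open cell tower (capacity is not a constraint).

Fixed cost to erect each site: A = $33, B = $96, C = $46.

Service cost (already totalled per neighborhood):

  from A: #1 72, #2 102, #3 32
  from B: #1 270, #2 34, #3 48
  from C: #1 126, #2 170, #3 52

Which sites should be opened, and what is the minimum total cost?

For any fixed open set, each neighborhood goes to its cheapest open site; total = fixed + service.
{A}: #1→A 72, #2→A 102, #3→A 32. Service 206; fixed 33; total 239.
{A, B}: service 138 + fixed 129 = 267
{A, C}: #1→A 72, #2→A 102, #3→A 32. Service 206; fixed 79; total 285.
{A, B, C}: #1→A 72, #2→B 34, #3→A 32. Service 138; fixed 175; total 313.
No other subset beats 239.

Open A only; minimum total cost 239.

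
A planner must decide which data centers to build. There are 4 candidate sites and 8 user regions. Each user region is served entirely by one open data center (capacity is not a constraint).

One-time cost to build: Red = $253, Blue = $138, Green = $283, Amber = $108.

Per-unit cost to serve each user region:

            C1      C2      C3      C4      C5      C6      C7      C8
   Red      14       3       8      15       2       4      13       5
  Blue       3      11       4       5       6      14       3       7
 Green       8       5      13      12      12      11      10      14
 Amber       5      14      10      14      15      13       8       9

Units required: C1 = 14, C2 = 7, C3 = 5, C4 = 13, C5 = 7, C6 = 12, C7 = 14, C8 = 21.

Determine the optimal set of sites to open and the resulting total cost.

For any fixed open set, each user region goes to its cheapest open site; total = fixed + service.
{Blue}: C1→Blue 3·14=42, C2→Blue 11·7=77, C3→Blue 4·5=20, C4→Blue 5·13=65, C5→Blue 6·7=42, C6→Blue 14·12=168, C7→Blue 3·14=42, C8→Blue 7·21=147. Service 603; fixed 138; total 741.
{Red, Blue}: service 357 + fixed 391 = 748
{Blue, Amber}: service 591 + fixed 246 = 837
{Red, Blue, Green, Amber}: service 357 + fixed 782 = 1139
(All 15 nonempty subsets were checked; Blue only is lowest.)

Open Blue only; minimum total cost 741.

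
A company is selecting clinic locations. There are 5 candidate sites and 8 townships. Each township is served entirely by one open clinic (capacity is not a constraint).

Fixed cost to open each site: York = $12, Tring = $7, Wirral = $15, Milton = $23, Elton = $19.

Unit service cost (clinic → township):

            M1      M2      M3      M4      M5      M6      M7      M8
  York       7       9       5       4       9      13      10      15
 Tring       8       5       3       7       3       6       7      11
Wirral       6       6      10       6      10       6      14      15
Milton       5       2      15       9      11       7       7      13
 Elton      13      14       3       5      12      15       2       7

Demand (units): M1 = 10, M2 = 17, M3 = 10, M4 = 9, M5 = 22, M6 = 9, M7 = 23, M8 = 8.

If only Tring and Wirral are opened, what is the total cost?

Total cost: 620

Each township is assigned to its cheapest site among the open ones.
{Tring, Wirral}: M1→Wirral 6·10=60, M2→Tring 5·17=85, M3→Tring 3·10=30, M4→Wirral 6·9=54, M5→Tring 3·22=66, M6→Tring 6·9=54, M7→Tring 7·23=161, M8→Tring 11·8=88. Service 598; fixed 22; total 620.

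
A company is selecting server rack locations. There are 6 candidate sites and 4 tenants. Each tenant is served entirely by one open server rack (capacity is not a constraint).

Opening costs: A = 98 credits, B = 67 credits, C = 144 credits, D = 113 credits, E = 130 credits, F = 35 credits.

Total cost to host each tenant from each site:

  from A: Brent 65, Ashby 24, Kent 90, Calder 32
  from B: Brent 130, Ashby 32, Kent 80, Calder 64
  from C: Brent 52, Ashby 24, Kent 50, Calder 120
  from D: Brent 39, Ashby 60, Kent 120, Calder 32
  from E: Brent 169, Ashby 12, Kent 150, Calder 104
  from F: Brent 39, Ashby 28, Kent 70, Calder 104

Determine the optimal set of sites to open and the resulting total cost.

For any fixed open set, each tenant goes to its cheapest open site; total = fixed + service.
{F}: Brent→F 39, Ashby→F 28, Kent→F 70, Calder→F 104. Service 241; fixed 35; total 276.
{A, F}: Brent→F 39, Ashby→A 24, Kent→F 70, Calder→A 32. Service 165; fixed 133; total 298.
{B, F}: Brent→F 39, Ashby→F 28, Kent→F 70, Calder→B 64. Service 201; fixed 102; total 303.
{A, B, C, D, E, F}: service 133 + fixed 587 = 720
No other subset beats 276.

Open F only; minimum total cost 276.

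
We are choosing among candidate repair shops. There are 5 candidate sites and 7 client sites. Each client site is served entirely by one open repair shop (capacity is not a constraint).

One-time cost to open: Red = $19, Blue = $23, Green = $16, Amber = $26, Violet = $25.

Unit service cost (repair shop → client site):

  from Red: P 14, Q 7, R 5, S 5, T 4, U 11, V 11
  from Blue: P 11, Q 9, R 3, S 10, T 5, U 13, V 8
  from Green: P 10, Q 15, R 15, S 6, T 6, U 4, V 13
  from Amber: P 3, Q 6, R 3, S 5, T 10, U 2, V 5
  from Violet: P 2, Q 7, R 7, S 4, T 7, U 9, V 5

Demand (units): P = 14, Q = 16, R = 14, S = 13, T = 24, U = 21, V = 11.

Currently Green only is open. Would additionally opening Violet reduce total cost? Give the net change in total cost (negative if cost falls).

Yes — net change −441 (cost falls by 441).

Current service cost with {Green}: 1039.
Adding Violet: each client site re-picks its cheapest; new service cost 573, saving 466.
Extra fixed cost: 25. Net change = 25 − 466 = -441.
(Totals: 1055 → 614.)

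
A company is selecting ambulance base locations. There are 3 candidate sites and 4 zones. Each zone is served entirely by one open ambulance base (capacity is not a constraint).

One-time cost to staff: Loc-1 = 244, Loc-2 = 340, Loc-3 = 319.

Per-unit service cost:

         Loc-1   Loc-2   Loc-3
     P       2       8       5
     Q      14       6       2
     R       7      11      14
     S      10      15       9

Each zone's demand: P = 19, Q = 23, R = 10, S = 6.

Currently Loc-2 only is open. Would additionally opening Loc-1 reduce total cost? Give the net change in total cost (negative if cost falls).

Current service cost with {Loc-2}: 490.
Adding Loc-1: each zone re-picks its cheapest; new service cost 306, saving 184.
Extra fixed cost: 244. Net change = 244 − 184 = 60.
(Totals: 830 → 890.)

No — net change +60 (cost rises by 60).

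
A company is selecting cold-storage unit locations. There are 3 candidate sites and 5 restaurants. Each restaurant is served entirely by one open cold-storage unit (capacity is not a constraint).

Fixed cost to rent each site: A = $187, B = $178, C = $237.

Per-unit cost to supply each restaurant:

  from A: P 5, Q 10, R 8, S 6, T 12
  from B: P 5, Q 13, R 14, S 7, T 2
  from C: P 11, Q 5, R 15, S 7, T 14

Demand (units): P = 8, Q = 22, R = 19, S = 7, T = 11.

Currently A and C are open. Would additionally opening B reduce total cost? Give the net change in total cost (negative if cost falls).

Current service cost with {A, C}: 476.
Adding B: each restaurant re-picks its cheapest; new service cost 366, saving 110.
Extra fixed cost: 178. Net change = 178 − 110 = 68.
(Totals: 900 → 968.)

No — net change +68 (cost rises by 68).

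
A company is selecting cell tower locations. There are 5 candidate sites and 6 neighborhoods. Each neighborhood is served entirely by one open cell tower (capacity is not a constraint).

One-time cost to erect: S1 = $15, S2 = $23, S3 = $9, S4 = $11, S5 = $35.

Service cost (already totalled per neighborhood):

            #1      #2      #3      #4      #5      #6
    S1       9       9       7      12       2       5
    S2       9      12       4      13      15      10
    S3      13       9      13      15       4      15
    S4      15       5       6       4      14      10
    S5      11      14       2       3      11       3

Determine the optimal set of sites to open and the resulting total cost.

For any fixed open set, each neighborhood goes to its cheapest open site; total = fixed + service.
{S1, S4}: #1→S1 9, #2→S4 5, #3→S4 6, #4→S4 4, #5→S1 2, #6→S1 5. Service 31; fixed 26; total 57.
{S1}: service 44 + fixed 15 = 59
{S3, S4}: service 42 + fixed 20 = 62
{S1, S2, S3, S4, S5}: #1→S1 9, #2→S4 5, #3→S5 2, #4→S5 3, #5→S1 2, #6→S5 3. Service 24; fixed 93; total 117.
No other subset beats 57.

Open S1 and S4; minimum total cost 57.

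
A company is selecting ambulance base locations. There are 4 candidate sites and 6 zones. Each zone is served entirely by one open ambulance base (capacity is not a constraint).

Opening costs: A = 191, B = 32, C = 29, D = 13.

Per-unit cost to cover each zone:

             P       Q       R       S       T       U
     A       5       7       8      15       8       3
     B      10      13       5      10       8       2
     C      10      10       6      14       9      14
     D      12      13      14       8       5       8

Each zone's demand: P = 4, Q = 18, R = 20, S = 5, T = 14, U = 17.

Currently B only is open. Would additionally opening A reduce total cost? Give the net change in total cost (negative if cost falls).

No — net change +63 (cost rises by 63).

Current service cost with {B}: 570.
Adding A: each zone re-picks its cheapest; new service cost 442, saving 128.
Extra fixed cost: 191. Net change = 191 − 128 = 63.
(Totals: 602 → 665.)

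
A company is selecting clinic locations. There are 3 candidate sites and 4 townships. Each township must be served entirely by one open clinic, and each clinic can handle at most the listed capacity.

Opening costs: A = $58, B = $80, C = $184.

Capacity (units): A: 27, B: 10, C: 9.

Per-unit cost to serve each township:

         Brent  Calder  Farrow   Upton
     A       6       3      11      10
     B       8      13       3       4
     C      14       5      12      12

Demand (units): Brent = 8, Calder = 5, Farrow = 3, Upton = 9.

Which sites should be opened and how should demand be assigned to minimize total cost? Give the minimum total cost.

Open {A}: Brent→A 6·8=48, Calder→A 3·5=15, Farrow→A 11·3=33, Upton→A 10·9=90.
Loads: A carries 25/27. Service 186; fixed 58; total 244.
Next best feasible plan costs 270.

Minimum total cost: 244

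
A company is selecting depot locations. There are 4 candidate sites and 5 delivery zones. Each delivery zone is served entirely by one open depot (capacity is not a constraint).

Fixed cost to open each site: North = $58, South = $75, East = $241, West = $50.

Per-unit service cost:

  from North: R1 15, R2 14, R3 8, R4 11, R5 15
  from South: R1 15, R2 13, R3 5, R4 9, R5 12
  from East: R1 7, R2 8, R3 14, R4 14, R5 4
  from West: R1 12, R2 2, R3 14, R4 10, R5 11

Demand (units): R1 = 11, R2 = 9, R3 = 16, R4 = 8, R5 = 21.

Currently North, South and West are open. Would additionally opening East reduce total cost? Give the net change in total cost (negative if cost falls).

No — net change +39 (cost rises by 39).

Current service cost with {North, South, West}: 533.
Adding East: each delivery zone re-picks its cheapest; new service cost 331, saving 202.
Extra fixed cost: 241. Net change = 241 − 202 = 39.
(Totals: 716 → 755.)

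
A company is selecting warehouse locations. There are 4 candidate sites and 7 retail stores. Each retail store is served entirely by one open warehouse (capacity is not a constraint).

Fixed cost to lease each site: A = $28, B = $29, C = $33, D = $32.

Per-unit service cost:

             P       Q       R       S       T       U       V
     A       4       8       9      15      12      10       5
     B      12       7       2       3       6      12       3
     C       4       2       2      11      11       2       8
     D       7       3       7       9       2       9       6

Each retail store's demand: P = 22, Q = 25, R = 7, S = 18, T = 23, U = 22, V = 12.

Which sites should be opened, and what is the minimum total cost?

For any fixed open set, each retail store goes to its cheapest open site; total = fixed + service.
{B, C, D}: P→C 4·22=88, Q→C 2·25=50, R→B 2·7=14, S→B 3·18=54, T→D 2·23=46, U→C 2·22=44, V→B 3·12=36. Service 332; fixed 94; total 426.
{A, B, C, D}: service 332 + fixed 122 = 454
{B, C}: service 424 + fixed 62 = 486
{A}: P→A 4·22=88, Q→A 8·25=200, R→A 9·7=63, S→A 15·18=270, T→A 12·23=276, U→A 10·22=220, V→A 5·12=60. Service 1177; fixed 28; total 1205.
No other subset beats 426.

Open B, C and D; minimum total cost 426.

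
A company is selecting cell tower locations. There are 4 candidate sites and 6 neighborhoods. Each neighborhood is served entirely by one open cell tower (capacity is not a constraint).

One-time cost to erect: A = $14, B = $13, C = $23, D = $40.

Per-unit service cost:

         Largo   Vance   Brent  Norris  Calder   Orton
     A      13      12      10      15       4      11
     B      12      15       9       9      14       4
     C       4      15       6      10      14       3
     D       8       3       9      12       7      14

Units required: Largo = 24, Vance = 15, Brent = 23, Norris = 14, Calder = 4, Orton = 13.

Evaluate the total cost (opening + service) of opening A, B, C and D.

Total cost: 550

Each neighborhood is assigned to its cheapest site among the open ones.
{A, B, C, D}: Largo→C 4·24=96, Vance→D 3·15=45, Brent→C 6·23=138, Norris→B 9·14=126, Calder→A 4·4=16, Orton→C 3·13=39. Service 460; fixed 90; total 550.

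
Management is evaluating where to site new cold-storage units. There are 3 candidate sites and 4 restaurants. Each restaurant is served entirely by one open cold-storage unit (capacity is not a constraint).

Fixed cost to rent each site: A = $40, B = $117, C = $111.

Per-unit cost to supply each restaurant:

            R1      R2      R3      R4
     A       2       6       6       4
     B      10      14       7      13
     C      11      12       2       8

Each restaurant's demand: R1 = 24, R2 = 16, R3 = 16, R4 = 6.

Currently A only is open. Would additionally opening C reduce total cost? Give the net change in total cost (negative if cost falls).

No — net change +47 (cost rises by 47).

Current service cost with {A}: 264.
Adding C: each restaurant re-picks its cheapest; new service cost 200, saving 64.
Extra fixed cost: 111. Net change = 111 − 64 = 47.
(Totals: 304 → 351.)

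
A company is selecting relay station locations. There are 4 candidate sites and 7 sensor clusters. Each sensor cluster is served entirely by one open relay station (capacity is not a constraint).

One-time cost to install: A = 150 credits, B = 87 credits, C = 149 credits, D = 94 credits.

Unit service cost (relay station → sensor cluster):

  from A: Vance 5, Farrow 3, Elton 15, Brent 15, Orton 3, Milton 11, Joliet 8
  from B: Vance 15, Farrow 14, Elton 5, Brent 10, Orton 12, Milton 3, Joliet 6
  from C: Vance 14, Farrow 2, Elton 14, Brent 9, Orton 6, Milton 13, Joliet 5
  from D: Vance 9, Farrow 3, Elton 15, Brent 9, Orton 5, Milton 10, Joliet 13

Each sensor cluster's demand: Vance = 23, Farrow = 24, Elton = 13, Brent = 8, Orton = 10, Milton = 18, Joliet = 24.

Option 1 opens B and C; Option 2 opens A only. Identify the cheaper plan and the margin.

Option 1: {B, C}: Vance→C 14·23=322, Farrow→C 2·24=48, Elton→B 5·13=65, Brent→C 9·8=72, Orton→C 6·10=60, Milton→B 3·18=54, Joliet→C 5·24=120. Service 741; fixed 236; total 977.
Option 2: {A}: Vance→A 5·23=115, Farrow→A 3·24=72, Elton→A 15·13=195, Brent→A 15·8=120, Orton→A 3·10=30, Milton→A 11·18=198, Joliet→A 8·24=192. Service 922; fixed 150; total 1072.
Difference: |977 − 1072| = 95.

Option 1 is cheaper by 95.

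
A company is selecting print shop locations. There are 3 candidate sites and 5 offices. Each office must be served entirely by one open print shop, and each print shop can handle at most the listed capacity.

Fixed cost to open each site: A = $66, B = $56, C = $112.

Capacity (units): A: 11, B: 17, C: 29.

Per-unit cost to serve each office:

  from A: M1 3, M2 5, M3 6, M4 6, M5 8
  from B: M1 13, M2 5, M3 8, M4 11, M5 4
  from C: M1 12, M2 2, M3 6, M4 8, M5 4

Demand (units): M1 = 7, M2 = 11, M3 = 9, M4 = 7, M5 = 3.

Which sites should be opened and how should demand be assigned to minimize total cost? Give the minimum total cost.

Open {A, C}: M1→A 3·7=21, M2→C 2·11=22, M3→C 6·9=54, M4→C 8·7=56, M5→A 8·3=24.
Loads: A carries 10/11, C carries 27/29. Service 177; fixed 178; total 355.
Next best feasible plan costs 399.

Minimum total cost: 355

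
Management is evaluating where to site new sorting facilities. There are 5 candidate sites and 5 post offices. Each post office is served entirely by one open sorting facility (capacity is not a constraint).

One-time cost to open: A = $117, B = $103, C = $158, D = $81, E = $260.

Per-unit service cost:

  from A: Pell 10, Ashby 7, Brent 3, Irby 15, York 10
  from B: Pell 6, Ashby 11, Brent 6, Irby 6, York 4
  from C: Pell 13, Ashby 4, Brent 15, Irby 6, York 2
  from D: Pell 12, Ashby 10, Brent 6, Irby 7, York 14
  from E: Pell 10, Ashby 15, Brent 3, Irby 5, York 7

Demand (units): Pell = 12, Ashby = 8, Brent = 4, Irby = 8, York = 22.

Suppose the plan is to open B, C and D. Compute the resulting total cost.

Total cost: 562

Each post office is assigned to its cheapest site among the open ones.
{B, C, D}: Pell→B 6·12=72, Ashby→C 4·8=32, Brent→B 6·4=24, Irby→B 6·8=48, York→C 2·22=44. Service 220; fixed 342; total 562.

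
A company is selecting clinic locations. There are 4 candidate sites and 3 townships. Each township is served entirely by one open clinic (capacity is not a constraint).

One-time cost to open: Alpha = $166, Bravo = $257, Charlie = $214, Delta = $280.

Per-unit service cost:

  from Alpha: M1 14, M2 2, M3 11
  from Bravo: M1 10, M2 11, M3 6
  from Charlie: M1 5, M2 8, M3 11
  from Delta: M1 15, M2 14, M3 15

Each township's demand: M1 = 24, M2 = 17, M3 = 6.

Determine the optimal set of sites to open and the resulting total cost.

For any fixed open set, each township goes to its cheapest open site; total = fixed + service.
{Charlie}: M1→Charlie 5·24=120, M2→Charlie 8·17=136, M3→Charlie 11·6=66. Service 322; fixed 214; total 536.
{Alpha, Charlie}: service 220 + fixed 380 = 600
{Alpha}: M1→Alpha 14·24=336, M2→Alpha 2·17=34, M3→Alpha 11·6=66. Service 436; fixed 166; total 602.
{Alpha, Bravo, Charlie, Delta}: service 190 + fixed 917 = 1107
(All 15 nonempty subsets were checked; Charlie only is lowest.)

Open Charlie only; minimum total cost 536.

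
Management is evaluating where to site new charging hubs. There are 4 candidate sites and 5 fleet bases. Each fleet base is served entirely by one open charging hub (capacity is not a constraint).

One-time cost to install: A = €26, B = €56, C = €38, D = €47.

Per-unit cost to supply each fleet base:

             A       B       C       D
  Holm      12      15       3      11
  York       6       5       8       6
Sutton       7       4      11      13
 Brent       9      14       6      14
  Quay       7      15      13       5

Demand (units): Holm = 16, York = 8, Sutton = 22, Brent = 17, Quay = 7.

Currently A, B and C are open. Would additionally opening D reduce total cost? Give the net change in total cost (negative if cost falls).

No — net change +33 (cost rises by 33).

Current service cost with {A, B, C}: 327.
Adding D: each fleet base re-picks its cheapest; new service cost 313, saving 14.
Extra fixed cost: 47. Net change = 47 − 14 = 33.
(Totals: 447 → 480.)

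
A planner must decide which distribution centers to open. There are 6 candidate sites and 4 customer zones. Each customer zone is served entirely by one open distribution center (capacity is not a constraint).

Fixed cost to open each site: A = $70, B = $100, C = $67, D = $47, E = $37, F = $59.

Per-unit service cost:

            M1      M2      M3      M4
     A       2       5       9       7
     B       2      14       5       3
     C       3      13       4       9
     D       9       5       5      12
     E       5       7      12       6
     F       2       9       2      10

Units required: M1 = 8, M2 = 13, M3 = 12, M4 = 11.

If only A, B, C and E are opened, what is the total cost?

Each customer zone is assigned to its cheapest site among the open ones.
{A, B, C, E}: M1→A 2·8=16, M2→A 5·13=65, M3→C 4·12=48, M4→B 3·11=33. Service 162; fixed 274; total 436.

Total cost: 436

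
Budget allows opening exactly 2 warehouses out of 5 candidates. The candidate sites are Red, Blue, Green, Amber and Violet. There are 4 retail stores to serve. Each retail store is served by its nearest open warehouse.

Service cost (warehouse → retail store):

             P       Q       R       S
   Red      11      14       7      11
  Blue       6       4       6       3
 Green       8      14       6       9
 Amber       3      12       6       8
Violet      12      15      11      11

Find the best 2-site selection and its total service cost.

Choose Blue and Amber; total service cost 16.

With exactly 2 open, each retail store uses its cheapest among the chosen.
{Blue, Amber}: P→Amber 3, Q→Blue 4, R→Blue 6, S→Blue 3. Service cost 16.
{Red, Blue}: service cost 19
{Blue, Green}: service cost 19
Among all 10 size-2 choices, {Blue, Amber} is lowest.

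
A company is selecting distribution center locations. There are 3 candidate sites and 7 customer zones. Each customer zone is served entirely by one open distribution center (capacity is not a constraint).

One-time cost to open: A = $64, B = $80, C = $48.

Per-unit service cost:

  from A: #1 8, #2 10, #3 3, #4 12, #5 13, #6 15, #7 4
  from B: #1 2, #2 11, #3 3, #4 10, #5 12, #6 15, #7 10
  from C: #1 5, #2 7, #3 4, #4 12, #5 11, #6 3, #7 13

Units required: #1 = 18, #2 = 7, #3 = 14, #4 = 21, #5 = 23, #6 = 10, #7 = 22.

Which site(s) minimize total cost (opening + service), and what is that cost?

Open A, B and C; minimum total cost 900.

For any fixed open set, each customer zone goes to its cheapest open site; total = fixed + service.
{A, B, C}: #1→B 2·18=36, #2→C 7·7=49, #3→A 3·14=42, #4→B 10·21=210, #5→C 11·23=253, #6→C 3·10=30, #7→A 4·22=88. Service 708; fixed 192; total 900.
{A, C}: service 804 + fixed 112 = 916
{B, C}: #1→B 2·18=36, #2→C 7·7=49, #3→B 3·14=42, #4→B 10·21=210, #5→C 11·23=253, #6→C 3·10=30, #7→B 10·22=220. Service 840; fixed 128; total 968.
{C}: service 1016 + fixed 48 = 1064
(All 7 nonempty subsets were checked; A, B and C is lowest.)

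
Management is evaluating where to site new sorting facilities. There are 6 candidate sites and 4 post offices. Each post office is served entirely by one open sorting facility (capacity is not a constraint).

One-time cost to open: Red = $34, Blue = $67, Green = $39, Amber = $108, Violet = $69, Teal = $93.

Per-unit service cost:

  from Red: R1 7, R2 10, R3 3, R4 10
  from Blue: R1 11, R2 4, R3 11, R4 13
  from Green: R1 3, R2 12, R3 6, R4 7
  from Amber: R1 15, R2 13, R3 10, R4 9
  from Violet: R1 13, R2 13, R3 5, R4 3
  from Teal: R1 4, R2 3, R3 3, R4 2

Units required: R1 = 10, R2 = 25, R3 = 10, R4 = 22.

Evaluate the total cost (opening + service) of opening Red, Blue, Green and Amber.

Total cost: 562

Each post office is assigned to its cheapest site among the open ones.
{Red, Blue, Green, Amber}: R1→Green 3·10=30, R2→Blue 4·25=100, R3→Red 3·10=30, R4→Green 7·22=154. Service 314; fixed 248; total 562.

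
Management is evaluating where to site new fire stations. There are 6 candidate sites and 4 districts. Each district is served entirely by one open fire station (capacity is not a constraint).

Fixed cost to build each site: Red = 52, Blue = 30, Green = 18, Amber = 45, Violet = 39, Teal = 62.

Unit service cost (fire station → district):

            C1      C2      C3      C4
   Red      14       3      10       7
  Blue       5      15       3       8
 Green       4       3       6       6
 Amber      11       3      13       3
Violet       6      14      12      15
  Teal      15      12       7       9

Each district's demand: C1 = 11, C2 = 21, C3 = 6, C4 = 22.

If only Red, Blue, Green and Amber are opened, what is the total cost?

Each district is assigned to its cheapest site among the open ones.
{Red, Blue, Green, Amber}: C1→Green 4·11=44, C2→Red 3·21=63, C3→Blue 3·6=18, C4→Amber 3·22=66. Service 191; fixed 145; total 336.

Total cost: 336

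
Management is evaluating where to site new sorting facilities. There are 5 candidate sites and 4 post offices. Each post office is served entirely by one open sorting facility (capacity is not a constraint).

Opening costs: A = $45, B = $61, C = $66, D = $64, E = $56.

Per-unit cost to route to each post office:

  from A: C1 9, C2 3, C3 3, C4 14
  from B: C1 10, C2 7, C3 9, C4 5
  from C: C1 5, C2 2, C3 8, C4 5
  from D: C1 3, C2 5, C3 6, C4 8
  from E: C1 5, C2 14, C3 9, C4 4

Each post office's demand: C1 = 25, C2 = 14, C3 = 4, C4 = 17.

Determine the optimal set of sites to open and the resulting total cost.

For any fixed open set, each post office goes to its cheapest open site; total = fixed + service.
{C}: C1→C 5·25=125, C2→C 2·14=28, C3→C 8·4=32, C4→C 5·17=85. Service 270; fixed 66; total 336.
{C, D}: C1→D 3·25=75, C2→C 2·14=28, C3→D 6·4=24, C4→C 5·17=85. Service 212; fixed 130; total 342.
{A, E}: service 247 + fixed 101 = 348
{A, B, C, D, E}: service 183 + fixed 292 = 475
No other subset beats 336.

Open C only; minimum total cost 336.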